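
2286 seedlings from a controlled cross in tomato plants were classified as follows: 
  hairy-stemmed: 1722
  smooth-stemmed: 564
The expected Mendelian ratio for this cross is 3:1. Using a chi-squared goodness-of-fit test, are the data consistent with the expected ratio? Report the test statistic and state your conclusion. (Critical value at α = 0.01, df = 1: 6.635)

0.131; consistent

Expected counts for N = 2286 under a 3:1 ratio (total parts = 4):
  hairy-stemmed: 2286 × 3/4 = 1714.5
  smooth-stemmed: 2286 × 1/4 = 571.5
χ² = Σ (O − E)² / E
  hairy-stemmed: (1722 − 1714.5)² / 1714.5 = 0.0328
  smooth-stemmed: (564 − 571.5)² / 571.5 = 0.0984
χ² = 0.0328 + 0.0984 = 0.1312 ≈ 0.131
Degrees of freedom = 2 − 1 = 1; critical value at α = 0.01 is 6.635.
Since 0.131 < 6.635, we fail to reject the null hypothesis — the data are consistent with the 3:1 ratio.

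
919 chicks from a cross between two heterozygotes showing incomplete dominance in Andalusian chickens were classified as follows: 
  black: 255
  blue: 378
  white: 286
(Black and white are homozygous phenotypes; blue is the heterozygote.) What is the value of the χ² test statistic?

31.002

With incomplete dominance, a heterozygote × heterozygote cross gives a 1:2:1 phenotypic ratio.
Total ratio parts = 4. Expected numbers out of 919:
  black: 919 × 1/4 = 229.75
  blue: 919 × 2/4 = 459.5
  white: 919 × 1/4 = 229.75
χ² = Σ (O − E)² / E
  black: (255 − 229.75)² / 229.75 = 2.7750
  blue: (378 − 459.5)² / 459.5 = 14.4554
  white: (286 − 229.75)² / 229.75 = 13.7718
χ² = 2.7750 + 14.4554 + 13.7718 = 31.0022 ≈ 31.002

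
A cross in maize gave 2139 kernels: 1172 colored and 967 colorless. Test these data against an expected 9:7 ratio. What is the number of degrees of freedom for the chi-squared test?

A goodness-of-fit test with 2 phenotype classes has df = 2 − 1 = 1.

1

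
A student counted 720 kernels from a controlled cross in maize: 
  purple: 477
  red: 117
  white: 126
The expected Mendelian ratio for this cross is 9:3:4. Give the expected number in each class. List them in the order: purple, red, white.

Expected counts for N = 720 under a 9:3:4 ratio (total parts = 16):
  purple: 720 × 9/16 = 405
  red: 720 × 3/16 = 135
  white: 720 × 4/16 = 180

405, 135, 180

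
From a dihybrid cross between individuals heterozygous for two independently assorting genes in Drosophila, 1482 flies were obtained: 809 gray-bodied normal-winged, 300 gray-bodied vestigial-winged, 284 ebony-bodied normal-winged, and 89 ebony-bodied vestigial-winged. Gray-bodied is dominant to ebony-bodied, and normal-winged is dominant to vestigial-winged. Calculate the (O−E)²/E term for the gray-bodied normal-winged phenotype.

A dihybrid F₂ with independent assortment and complete dominance at both loci gives a 9:3:3:1 phenotypic ratio.
Under the 9:3:3:1 hypothesis (Σ ratio = 16, N = 1482):
  gray-bodied normal-winged: 1482 × 9/16 = 833.625
  gray-bodied vestigial-winged: 1482 × 3/16 = 277.875
  ebony-bodied normal-winged: 1482 × 3/16 = 277.875
  ebony-bodied vestigial-winged: 1482 × 1/16 = 92.625
Contribution of gray-bodied normal-winged: (809 − 833.625)² / 833.625 = 0.7274

0.727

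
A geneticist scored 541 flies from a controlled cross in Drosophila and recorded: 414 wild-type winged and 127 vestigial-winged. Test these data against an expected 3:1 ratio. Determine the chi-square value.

0.671

Expected counts for N = 541 under a 3:1 ratio (total parts = 4):
  wild-type winged: 541 × 3/4 = 405.75
  vestigial-winged: 541 × 1/4 = 135.25
χ² = Σ (O − E)² / E
  wild-type winged: (414 − 405.75)² / 405.75 = 0.1677
  vestigial-winged: (127 − 135.25)² / 135.25 = 0.5032
χ² = 0.1677 + 0.5032 = 0.6709 ≈ 0.671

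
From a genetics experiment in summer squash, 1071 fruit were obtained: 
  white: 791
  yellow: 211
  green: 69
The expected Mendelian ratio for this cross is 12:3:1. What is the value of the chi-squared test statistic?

Total ratio parts = 16. Expected numbers out of 1071:
  white: 1071 × 12/16 = 803.25
  yellow: 1071 × 3/16 = 200.8125
  green: 1071 × 1/16 = 66.9375
χ² = Σ (O − E)² / E
  white: (791 − 803.25)² / 803.25 = 0.1868
  yellow: (211 − 200.8125)² / 200.8125 = 0.5168
  green: (69 − 66.9375)² / 66.9375 = 0.0636
χ² = 0.1868 + 0.5168 + 0.0636 = 0.7672 ≈ 0.767

0.767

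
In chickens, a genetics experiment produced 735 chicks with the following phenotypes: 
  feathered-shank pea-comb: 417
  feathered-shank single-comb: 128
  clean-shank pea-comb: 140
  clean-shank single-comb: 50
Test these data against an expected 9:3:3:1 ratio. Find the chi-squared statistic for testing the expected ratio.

1.123

Under the 9:3:3:1 hypothesis (Σ ratio = 16, N = 735):
  feathered-shank pea-comb: 735 × 9/16 = 413.4375
  feathered-shank single-comb: 735 × 3/16 = 137.8125
  clean-shank pea-comb: 735 × 3/16 = 137.8125
  clean-shank single-comb: 735 × 1/16 = 45.9375
χ² = Σ (O − E)² / E
  feathered-shank pea-comb: (417 − 413.4375)² / 413.4375 = 0.0307
  feathered-shank single-comb: (128 − 137.8125)² / 137.8125 = 0.6987
  clean-shank pea-comb: (140 − 137.8125)² / 137.8125 = 0.0347
  clean-shank single-comb: (50 − 45.9375)² / 45.9375 = 0.3593
χ² = 0.0307 + 0.6987 + 0.0347 + 0.3593 = 1.1234 ≈ 1.123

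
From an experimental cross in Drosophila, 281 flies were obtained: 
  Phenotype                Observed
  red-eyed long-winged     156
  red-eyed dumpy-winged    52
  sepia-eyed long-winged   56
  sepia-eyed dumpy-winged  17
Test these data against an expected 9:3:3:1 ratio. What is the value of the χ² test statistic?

0.262

Under the 9:3:3:1 hypothesis (Σ ratio = 16, N = 281):
  red-eyed long-winged: 281 × 9/16 = 158.0625
  red-eyed dumpy-winged: 281 × 3/16 = 52.6875
  sepia-eyed long-winged: 281 × 3/16 = 52.6875
  sepia-eyed dumpy-winged: 281 × 1/16 = 17.5625
χ² = Σ (O − E)² / E
  red-eyed long-winged: (156 − 158.0625)² / 158.0625 = 0.0269
  red-eyed dumpy-winged: (52 − 52.6875)² / 52.6875 = 0.0090
  sepia-eyed long-winged: (56 − 52.6875)² / 52.6875 = 0.2083
  sepia-eyed dumpy-winged: (17 − 17.5625)² / 17.5625 = 0.0180
χ² = 0.0269 + 0.0090 + 0.2083 + 0.0180 = 0.2622 ≈ 0.262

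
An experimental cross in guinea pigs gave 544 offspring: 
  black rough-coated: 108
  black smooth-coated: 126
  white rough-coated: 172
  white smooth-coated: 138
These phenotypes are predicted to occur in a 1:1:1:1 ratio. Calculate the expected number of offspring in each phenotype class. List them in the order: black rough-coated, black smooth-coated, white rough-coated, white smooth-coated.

Expected counts for N = 544 under a 1:1:1:1 ratio (total parts = 4):
  black rough-coated: 544 × 1/4 = 136
  black smooth-coated: 544 × 1/4 = 136
  white rough-coated: 544 × 1/4 = 136
  white smooth-coated: 544 × 1/4 = 136

136, 136, 136, 136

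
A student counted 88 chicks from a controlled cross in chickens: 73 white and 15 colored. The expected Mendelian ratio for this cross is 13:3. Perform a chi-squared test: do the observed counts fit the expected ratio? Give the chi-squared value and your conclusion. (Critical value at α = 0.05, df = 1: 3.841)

0.168; consistent

Under the 13:3 hypothesis (Σ ratio = 16, N = 88):
  white: 88 × 13/16 = 71.5
  colored: 88 × 3/16 = 16.5
χ² = Σ (O − E)² / E
  white: (73 − 71.5)² / 71.5 = 0.0315
  colored: (15 − 16.5)² / 16.5 = 0.1364
χ² = 0.0315 + 0.1364 = 0.1679 ≈ 0.168
Degrees of freedom = 2 − 1 = 1; critical value at α = 0.05 is 3.841.
Since 0.168 < 3.841, we fail to reject the null hypothesis — the data are consistent with the 13:3 ratio.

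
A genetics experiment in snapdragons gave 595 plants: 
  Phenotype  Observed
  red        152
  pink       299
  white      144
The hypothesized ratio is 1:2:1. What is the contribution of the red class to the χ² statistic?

Total ratio parts = 4. Expected numbers out of 595:
  red: 595 × 1/4 = 148.75
  pink: 595 × 2/4 = 297.5
  white: 595 × 1/4 = 148.75
Contribution of red: (152 − 148.75)² / 148.75 = 0.0710

0.071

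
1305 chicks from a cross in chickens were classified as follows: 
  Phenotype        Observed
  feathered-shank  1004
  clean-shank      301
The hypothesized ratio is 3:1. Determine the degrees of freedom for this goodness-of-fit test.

1

A goodness-of-fit test with 2 phenotype classes has df = 2 − 1 = 1.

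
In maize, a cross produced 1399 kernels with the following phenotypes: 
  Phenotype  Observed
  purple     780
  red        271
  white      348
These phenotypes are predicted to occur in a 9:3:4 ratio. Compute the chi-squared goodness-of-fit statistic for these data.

0.358

The 9:3:4 ratio has 16 parts, so with N = 1399 the expected counts are:
  purple: 1399 × 9/16 = 786.9375
  red: 1399 × 3/16 = 262.3125
  white: 1399 × 4/16 = 349.75
χ² = Σ (O − E)² / E
  purple: (780 − 786.9375)² / 786.9375 = 0.0612
  red: (271 − 262.3125)² / 262.3125 = 0.2877
  white: (348 − 349.75)² / 349.75 = 0.0088
χ² = 0.0612 + 0.2877 + 0.0088 = 0.3577 ≈ 0.358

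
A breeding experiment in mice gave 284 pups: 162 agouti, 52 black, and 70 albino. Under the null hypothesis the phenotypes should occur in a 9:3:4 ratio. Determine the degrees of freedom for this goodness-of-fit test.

A goodness-of-fit test with 3 phenotype classes has df = 3 − 1 = 2.

2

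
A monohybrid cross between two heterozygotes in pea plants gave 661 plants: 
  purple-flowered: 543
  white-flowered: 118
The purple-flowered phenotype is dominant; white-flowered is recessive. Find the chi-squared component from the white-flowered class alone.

13.510

For a monohybrid cross between heterozygotes with complete dominance, the expected phenotypic ratio is 3:1.
Under the 3:1 hypothesis (Σ ratio = 4, N = 661):
  purple-flowered: 661 × 3/4 = 495.75
  white-flowered: 661 × 1/4 = 165.25
Contribution of white-flowered: (118 − 165.25)² / 165.25 = 13.5102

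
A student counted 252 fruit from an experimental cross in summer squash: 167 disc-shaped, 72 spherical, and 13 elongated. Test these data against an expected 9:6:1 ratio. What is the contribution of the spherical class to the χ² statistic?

Expected counts for N = 252 under a 9:6:1 ratio (total parts = 16):
  disc-shaped: 252 × 9/16 = 141.75
  spherical: 252 × 6/16 = 94.5
  elongated: 252 × 1/16 = 15.75
Contribution of spherical: (72 − 94.5)² / 94.5 = 5.3571

5.357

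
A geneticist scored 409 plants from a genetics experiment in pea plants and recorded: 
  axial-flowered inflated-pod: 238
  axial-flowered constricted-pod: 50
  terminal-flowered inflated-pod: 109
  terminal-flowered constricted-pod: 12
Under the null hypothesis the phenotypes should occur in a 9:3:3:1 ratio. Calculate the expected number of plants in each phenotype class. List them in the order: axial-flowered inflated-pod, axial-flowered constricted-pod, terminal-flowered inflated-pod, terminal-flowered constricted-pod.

Total ratio parts = 16. Expected numbers out of 409:
  axial-flowered inflated-pod: 409 × 9/16 = 230.0625
  axial-flowered constricted-pod: 409 × 3/16 = 76.6875
  terminal-flowered inflated-pod: 409 × 3/16 = 76.6875
  terminal-flowered constricted-pod: 409 × 1/16 = 25.5625

230.0625, 76.6875, 76.6875, 25.5625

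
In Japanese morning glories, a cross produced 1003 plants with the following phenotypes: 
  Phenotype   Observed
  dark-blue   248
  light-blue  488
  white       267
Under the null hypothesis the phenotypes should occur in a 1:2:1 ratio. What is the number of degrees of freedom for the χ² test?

2

A goodness-of-fit test with 3 phenotype classes has df = 3 − 1 = 2.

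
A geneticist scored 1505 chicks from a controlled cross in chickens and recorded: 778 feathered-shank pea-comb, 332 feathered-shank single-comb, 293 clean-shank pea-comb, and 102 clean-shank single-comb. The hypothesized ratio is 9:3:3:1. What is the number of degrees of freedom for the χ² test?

A goodness-of-fit test with 4 phenotype classes has df = 4 − 1 = 3.

3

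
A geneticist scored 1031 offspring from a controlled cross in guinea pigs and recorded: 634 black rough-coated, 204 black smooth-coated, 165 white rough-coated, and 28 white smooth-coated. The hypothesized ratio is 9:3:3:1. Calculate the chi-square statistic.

Under the 9:3:3:1 hypothesis (Σ ratio = 16, N = 1031):
  black rough-coated: 1031 × 9/16 = 579.9375
  black smooth-coated: 1031 × 3/16 = 193.3125
  white rough-coated: 1031 × 3/16 = 193.3125
  white smooth-coated: 1031 × 1/16 = 64.4375
χ² = Σ (O − E)² / E
  black rough-coated: (634 − 579.9375)² / 579.9375 = 5.0398
  black smooth-coated: (204 − 193.3125)² / 193.3125 = 0.5909
  white rough-coated: (165 − 193.3125)² / 193.3125 = 4.1466
  white smooth-coated: (28 − 64.4375)² / 64.4375 = 20.6043
χ² = 5.0398 + 0.5909 + 4.1466 + 20.6043 = 30.3816 ≈ 30.382

30.382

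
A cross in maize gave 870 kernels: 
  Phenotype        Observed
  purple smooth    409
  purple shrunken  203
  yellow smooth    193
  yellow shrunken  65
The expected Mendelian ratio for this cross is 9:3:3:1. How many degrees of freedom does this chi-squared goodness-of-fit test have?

A goodness-of-fit test with 4 phenotype classes has df = 4 − 1 = 3.

3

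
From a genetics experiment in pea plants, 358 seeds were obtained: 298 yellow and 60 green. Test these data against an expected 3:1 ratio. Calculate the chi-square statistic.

12.965

Expected counts for N = 358 under a 3:1 ratio (total parts = 4):
  yellow: 358 × 3/4 = 268.5
  green: 358 × 1/4 = 89.5
χ² = Σ (O − E)² / E
  yellow: (298 − 268.5)² / 268.5 = 3.2412
  green: (60 − 89.5)² / 89.5 = 9.7235
χ² = 3.2412 + 9.7235 = 12.9647 ≈ 12.965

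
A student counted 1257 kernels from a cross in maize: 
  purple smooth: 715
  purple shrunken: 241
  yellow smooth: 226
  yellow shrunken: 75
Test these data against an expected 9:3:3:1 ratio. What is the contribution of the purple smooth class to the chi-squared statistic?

The 9:3:3:1 ratio has 16 parts, so with N = 1257 the expected counts are:
  purple smooth: 1257 × 9/16 = 707.0625
  purple shrunken: 1257 × 3/16 = 235.6875
  yellow smooth: 1257 × 3/16 = 235.6875
  yellow shrunken: 1257 × 1/16 = 78.5625
Contribution of purple smooth: (715 − 707.0625)² / 707.0625 = 0.0891

0.089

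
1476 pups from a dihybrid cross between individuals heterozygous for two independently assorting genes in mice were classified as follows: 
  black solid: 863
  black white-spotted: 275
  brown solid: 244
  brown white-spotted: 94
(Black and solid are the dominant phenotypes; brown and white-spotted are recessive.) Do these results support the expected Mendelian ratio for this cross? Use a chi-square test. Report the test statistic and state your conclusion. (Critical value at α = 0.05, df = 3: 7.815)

5.212; consistent

A dihybrid F₂ with independent assortment and complete dominance at both loci gives a 9:3:3:1 phenotypic ratio.
The 9:3:3:1 ratio has 16 parts, so with N = 1476 the expected counts are:
  black solid: 1476 × 9/16 = 830.25
  black white-spotted: 1476 × 3/16 = 276.75
  brown solid: 1476 × 3/16 = 276.75
  brown white-spotted: 1476 × 1/16 = 92.25
χ² = Σ (O − E)² / E
  black solid: (863 − 830.25)² / 830.25 = 1.2919
  black white-spotted: (275 − 276.75)² / 276.75 = 0.0111
  brown solid: (244 − 276.75)² / 276.75 = 3.8756
  brown white-spotted: (94 − 92.25)² / 92.25 = 0.0332
χ² = 1.2919 + 0.0111 + 3.8756 + 0.0332 = 5.2118 ≈ 5.212
Degrees of freedom = 4 − 1 = 3; critical value at α = 0.05 is 7.815.
Since 5.212 < 7.815, we fail to reject the null hypothesis — the data are consistent with the 9:3:3:1 ratio.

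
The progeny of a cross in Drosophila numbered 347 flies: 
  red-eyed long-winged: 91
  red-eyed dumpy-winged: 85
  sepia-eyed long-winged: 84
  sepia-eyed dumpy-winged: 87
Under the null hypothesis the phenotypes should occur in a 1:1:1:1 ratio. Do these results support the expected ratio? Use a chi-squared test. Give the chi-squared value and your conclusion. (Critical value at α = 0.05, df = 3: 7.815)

Under the 1:1:1:1 hypothesis (Σ ratio = 4, N = 347):
  red-eyed long-winged: 347 × 1/4 = 86.75
  red-eyed dumpy-winged: 347 × 1/4 = 86.75
  sepia-eyed long-winged: 347 × 1/4 = 86.75
  sepia-eyed dumpy-winged: 347 × 1/4 = 86.75
χ² = Σ (O − E)² / E
  red-eyed long-winged: (91 − 86.75)² / 86.75 = 0.2082
  red-eyed dumpy-winged: (85 − 86.75)² / 86.75 = 0.0353
  sepia-eyed long-winged: (84 − 86.75)² / 86.75 = 0.0872
  sepia-eyed dumpy-winged: (87 − 86.75)² / 86.75 = 0.0007
χ² = 0.2082 + 0.0353 + 0.0872 + 0.0007 = 0.3314 ≈ 0.331
Degrees of freedom = 4 − 1 = 3; critical value at α = 0.05 is 7.815.
Since 0.331 < 7.815, we fail to reject the null hypothesis — the data are consistent with the 1:1:1:1 ratio.

0.331; consistent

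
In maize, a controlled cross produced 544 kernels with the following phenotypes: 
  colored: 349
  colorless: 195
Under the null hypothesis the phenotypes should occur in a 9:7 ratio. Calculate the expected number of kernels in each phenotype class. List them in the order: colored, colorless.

306, 238

Under the 9:7 hypothesis (Σ ratio = 16, N = 544):
  colored: 544 × 9/16 = 306
  colorless: 544 × 7/16 = 238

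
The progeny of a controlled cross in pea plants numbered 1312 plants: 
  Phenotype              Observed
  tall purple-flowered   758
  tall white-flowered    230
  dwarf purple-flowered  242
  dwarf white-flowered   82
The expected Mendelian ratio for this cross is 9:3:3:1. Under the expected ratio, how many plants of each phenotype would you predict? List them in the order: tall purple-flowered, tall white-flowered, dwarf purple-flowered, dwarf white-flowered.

738, 246, 246, 82

Under the 9:3:3:1 hypothesis (Σ ratio = 16, N = 1312):
  tall purple-flowered: 1312 × 9/16 = 738
  tall white-flowered: 1312 × 3/16 = 246
  dwarf purple-flowered: 1312 × 3/16 = 246
  dwarf white-flowered: 1312 × 1/16 = 82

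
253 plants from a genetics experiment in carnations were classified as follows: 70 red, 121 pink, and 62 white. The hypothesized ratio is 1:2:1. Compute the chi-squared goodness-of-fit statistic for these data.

0.984

The 1:2:1 ratio has 4 parts, so with N = 253 the expected counts are:
  red: 253 × 1/4 = 63.25
  pink: 253 × 2/4 = 126.5
  white: 253 × 1/4 = 63.25
χ² = Σ (O − E)² / E
  red: (70 − 63.25)² / 63.25 = 0.7204
  pink: (121 − 126.5)² / 126.5 = 0.2391
  white: (62 − 63.25)² / 63.25 = 0.0247
χ² = 0.7204 + 0.2391 + 0.0247 = 0.9842 ≈ 0.984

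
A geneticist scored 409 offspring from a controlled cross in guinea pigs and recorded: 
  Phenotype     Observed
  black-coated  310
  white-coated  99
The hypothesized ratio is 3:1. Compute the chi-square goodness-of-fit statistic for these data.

0.138

The 3:1 ratio has 4 parts, so with N = 409 the expected counts are:
  black-coated: 409 × 3/4 = 306.75
  white-coated: 409 × 1/4 = 102.25
χ² = Σ (O − E)² / E
  black-coated: (310 − 306.75)² / 306.75 = 0.0344
  white-coated: (99 − 102.25)² / 102.25 = 0.1033
χ² = 0.0344 + 0.1033 = 0.1377 ≈ 0.138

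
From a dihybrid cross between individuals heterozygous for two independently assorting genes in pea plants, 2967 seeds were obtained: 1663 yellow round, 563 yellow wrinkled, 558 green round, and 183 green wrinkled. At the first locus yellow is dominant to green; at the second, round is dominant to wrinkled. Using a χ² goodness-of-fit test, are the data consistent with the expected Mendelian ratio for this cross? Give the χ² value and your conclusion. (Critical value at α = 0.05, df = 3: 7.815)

0.139; consistent

A dihybrid F₂ with independent assortment and complete dominance at both loci gives a 9:3:3:1 phenotypic ratio.
Expected counts for N = 2967 under a 9:3:3:1 ratio (total parts = 16):
  yellow round: 2967 × 9/16 = 1668.9375
  yellow wrinkled: 2967 × 3/16 = 556.3125
  green round: 2967 × 3/16 = 556.3125
  green wrinkled: 2967 × 1/16 = 185.4375
χ² = Σ (O − E)² / E
  yellow round: (1663 − 1668.9375)² / 1668.9375 = 0.0211
  yellow wrinkled: (563 − 556.3125)² / 556.3125 = 0.0804
  green round: (558 − 556.3125)² / 556.3125 = 0.0051
  green wrinkled: (183 − 185.4375)² / 185.4375 = 0.0320
χ² = 0.0211 + 0.0804 + 0.0051 + 0.0320 = 0.1386 ≈ 0.139
Degrees of freedom = 4 − 1 = 3; critical value at α = 0.05 is 7.815.
Since 0.139 < 7.815, we fail to reject the null hypothesis — the data are consistent with the 9:3:3:1 ratio.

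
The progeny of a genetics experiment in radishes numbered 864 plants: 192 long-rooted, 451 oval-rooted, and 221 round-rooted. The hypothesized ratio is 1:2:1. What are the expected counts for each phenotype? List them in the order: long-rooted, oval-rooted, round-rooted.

216, 432, 216

Under the 1:2:1 hypothesis (Σ ratio = 4, N = 864):
  long-rooted: 864 × 1/4 = 216
  oval-rooted: 864 × 2/4 = 432
  round-rooted: 864 × 1/4 = 216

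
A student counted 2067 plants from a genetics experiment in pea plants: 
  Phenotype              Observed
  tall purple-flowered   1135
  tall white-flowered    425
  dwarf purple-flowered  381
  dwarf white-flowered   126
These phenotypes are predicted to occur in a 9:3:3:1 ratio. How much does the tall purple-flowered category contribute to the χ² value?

Under the 9:3:3:1 hypothesis (Σ ratio = 16, N = 2067):
  tall purple-flowered: 2067 × 9/16 = 1162.6875
  tall white-flowered: 2067 × 3/16 = 387.5625
  dwarf purple-flowered: 2067 × 3/16 = 387.5625
  dwarf white-flowered: 2067 × 1/16 = 129.1875
Contribution of tall purple-flowered: (1135 − 1162.6875)² / 1162.6875 = 0.6593

0.659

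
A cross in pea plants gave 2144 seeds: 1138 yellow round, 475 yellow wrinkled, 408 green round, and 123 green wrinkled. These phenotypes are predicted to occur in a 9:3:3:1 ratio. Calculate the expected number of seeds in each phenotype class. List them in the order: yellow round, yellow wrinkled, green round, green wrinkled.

The 9:3:3:1 ratio has 16 parts, so with N = 2144 the expected counts are:
  yellow round: 2144 × 9/16 = 1206
  yellow wrinkled: 2144 × 3/16 = 402
  green round: 2144 × 3/16 = 402
  green wrinkled: 2144 × 1/16 = 134

1206, 402, 402, 134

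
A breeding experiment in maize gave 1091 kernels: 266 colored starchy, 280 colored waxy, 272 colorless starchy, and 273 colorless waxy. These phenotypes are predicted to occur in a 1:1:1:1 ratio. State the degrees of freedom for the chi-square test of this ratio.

3

A goodness-of-fit test with 4 phenotype classes has df = 4 − 1 = 3.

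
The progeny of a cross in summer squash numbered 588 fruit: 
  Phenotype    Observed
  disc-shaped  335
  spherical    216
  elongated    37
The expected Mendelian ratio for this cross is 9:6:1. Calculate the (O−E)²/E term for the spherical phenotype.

Expected counts for N = 588 under a 9:6:1 ratio (total parts = 16):
  disc-shaped: 588 × 9/16 = 330.75
  spherical: 588 × 6/16 = 220.5
  elongated: 588 × 1/16 = 36.75
Contribution of spherical: (216 − 220.5)² / 220.5 = 0.0918

0.092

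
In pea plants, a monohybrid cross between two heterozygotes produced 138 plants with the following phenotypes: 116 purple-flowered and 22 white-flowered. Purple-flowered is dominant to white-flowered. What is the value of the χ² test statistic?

For a monohybrid cross between heterozygotes with complete dominance, the expected phenotypic ratio is 3:1.
Under the 3:1 hypothesis (Σ ratio = 4, N = 138):
  purple-flowered: 138 × 3/4 = 103.5
  white-flowered: 138 × 1/4 = 34.5
χ² = Σ (O − E)² / E
  purple-flowered: (116 − 103.5)² / 103.5 = 1.5097
  white-flowered: (22 − 34.5)² / 34.5 = 4.5290
χ² = 1.5097 + 4.5290 = 6.0387 ≈ 6.039

6.039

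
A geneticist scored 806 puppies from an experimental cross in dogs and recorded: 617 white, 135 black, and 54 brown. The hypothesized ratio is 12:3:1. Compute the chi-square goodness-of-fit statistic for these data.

Total ratio parts = 16. Expected numbers out of 806:
  white: 806 × 12/16 = 604.5
  black: 806 × 3/16 = 151.125
  brown: 806 × 1/16 = 50.375
χ² = Σ (O − E)² / E
  white: (617 − 604.5)² / 604.5 = 0.2585
  black: (135 − 151.125)² / 151.125 = 1.7205
  brown: (54 − 50.375)² / 50.375 = 0.2609
χ² = 0.2585 + 1.7205 + 0.2609 = 2.2399 ≈ 2.240

2.240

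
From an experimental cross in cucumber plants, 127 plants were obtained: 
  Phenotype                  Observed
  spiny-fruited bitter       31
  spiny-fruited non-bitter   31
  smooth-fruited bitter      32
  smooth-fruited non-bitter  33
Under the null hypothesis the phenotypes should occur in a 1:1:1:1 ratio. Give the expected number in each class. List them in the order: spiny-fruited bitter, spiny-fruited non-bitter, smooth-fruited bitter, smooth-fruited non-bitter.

Under the 1:1:1:1 hypothesis (Σ ratio = 4, N = 127):
  spiny-fruited bitter: 127 × 1/4 = 31.75
  spiny-fruited non-bitter: 127 × 1/4 = 31.75
  smooth-fruited bitter: 127 × 1/4 = 31.75
  smooth-fruited non-bitter: 127 × 1/4 = 31.75

31.75, 31.75, 31.75, 31.75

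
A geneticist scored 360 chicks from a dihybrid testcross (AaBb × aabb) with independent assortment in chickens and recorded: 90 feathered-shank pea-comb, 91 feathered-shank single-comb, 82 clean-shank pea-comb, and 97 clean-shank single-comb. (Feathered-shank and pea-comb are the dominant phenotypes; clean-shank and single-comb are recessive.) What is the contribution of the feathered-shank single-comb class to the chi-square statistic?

0.011

A dihybrid testcross with independent assortment gives a 1:1:1:1 ratio.
Under the 1:1:1:1 hypothesis (Σ ratio = 4, N = 360):
  feathered-shank pea-comb: 360 × 1/4 = 90
  feathered-shank single-comb: 360 × 1/4 = 90
  clean-shank pea-comb: 360 × 1/4 = 90
  clean-shank single-comb: 360 × 1/4 = 90
Contribution of feathered-shank single-comb: (91 − 90)² / 90 = 0.0111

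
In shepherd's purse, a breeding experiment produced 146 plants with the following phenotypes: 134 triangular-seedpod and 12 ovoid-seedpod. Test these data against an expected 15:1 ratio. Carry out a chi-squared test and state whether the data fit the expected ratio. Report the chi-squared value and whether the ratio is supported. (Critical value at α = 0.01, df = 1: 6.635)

Under the 15:1 hypothesis (Σ ratio = 16, N = 146):
  triangular-seedpod: 146 × 15/16 = 136.875
  ovoid-seedpod: 146 × 1/16 = 9.125
χ² = Σ (O − E)² / E
  triangular-seedpod: (134 − 136.875)² / 136.875 = 0.0604
  ovoid-seedpod: (12 − 9.125)² / 9.125 = 0.9058
χ² = 0.0604 + 0.9058 = 0.9662 ≈ 0.966
Degrees of freedom = 2 − 1 = 1; critical value at α = 0.01 is 6.635.
Since 0.966 < 6.635, we fail to reject the null hypothesis — the data are consistent with the 15:1 ratio.

0.966; consistent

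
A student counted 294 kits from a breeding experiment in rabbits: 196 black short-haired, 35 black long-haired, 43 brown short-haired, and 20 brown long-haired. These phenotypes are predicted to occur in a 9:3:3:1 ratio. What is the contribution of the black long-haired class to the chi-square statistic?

The 9:3:3:1 ratio has 16 parts, so with N = 294 the expected counts are:
  black short-haired: 294 × 9/16 = 165.375
  black long-haired: 294 × 3/16 = 55.125
  brown short-haired: 294 × 3/16 = 55.125
  brown long-haired: 294 × 1/16 = 18.375
Contribution of black long-haired: (35 − 55.125)² / 55.125 = 7.3472

7.347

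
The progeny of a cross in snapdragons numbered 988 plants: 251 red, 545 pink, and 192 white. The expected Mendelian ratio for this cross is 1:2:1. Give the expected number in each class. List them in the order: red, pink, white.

247, 494, 247

Total ratio parts = 4. Expected numbers out of 988:
  red: 988 × 1/4 = 247
  pink: 988 × 2/4 = 494
  white: 988 × 1/4 = 247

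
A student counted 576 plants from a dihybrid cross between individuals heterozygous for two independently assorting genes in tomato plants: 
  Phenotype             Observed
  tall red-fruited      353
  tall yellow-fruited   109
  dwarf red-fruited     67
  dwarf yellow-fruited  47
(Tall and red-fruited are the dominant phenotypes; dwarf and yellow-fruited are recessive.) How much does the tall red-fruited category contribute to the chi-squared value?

2.596

A dihybrid F₂ with independent assortment and complete dominance at both loci gives a 9:3:3:1 phenotypic ratio.
Total ratio parts = 16. Expected numbers out of 576:
  tall red-fruited: 576 × 9/16 = 324
  tall yellow-fruited: 576 × 3/16 = 108
  dwarf red-fruited: 576 × 3/16 = 108
  dwarf yellow-fruited: 576 × 1/16 = 36
Contribution of tall red-fruited: (353 − 324)² / 324 = 2.5957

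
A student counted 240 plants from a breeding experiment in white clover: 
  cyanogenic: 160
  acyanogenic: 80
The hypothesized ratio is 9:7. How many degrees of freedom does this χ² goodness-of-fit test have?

1

A goodness-of-fit test with 2 phenotype classes has df = 2 − 1 = 1.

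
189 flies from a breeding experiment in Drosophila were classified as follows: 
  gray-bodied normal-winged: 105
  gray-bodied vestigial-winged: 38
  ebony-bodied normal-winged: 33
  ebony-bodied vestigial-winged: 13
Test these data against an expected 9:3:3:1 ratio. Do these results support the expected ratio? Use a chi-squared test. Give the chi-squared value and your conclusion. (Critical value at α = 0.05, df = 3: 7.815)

0.489; consistent

Expected counts for N = 189 under a 9:3:3:1 ratio (total parts = 16):
  gray-bodied normal-winged: 189 × 9/16 = 106.3125
  gray-bodied vestigial-winged: 189 × 3/16 = 35.4375
  ebony-bodied normal-winged: 189 × 3/16 = 35.4375
  ebony-bodied vestigial-winged: 189 × 1/16 = 11.8125
χ² = Σ (O − E)² / E
  gray-bodied normal-winged: (105 − 106.3125)² / 106.3125 = 0.0162
  gray-bodied vestigial-winged: (38 − 35.4375)² / 35.4375 = 0.1853
  ebony-bodied normal-winged: (33 − 35.4375)² / 35.4375 = 0.1677
  ebony-bodied vestigial-winged: (13 − 11.8125)² / 11.8125 = 0.1194
χ² = 0.0162 + 0.1853 + 0.1677 + 0.1194 = 0.4886 ≈ 0.489
Degrees of freedom = 4 − 1 = 3; critical value at α = 0.05 is 7.815.
Since 0.489 < 7.815, we fail to reject the null hypothesis — the data are consistent with the 9:3:3:1 ratio.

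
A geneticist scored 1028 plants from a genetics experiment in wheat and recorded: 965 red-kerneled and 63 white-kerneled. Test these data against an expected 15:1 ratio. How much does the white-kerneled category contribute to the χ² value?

0.024

Expected counts for N = 1028 under a 15:1 ratio (total parts = 16):
  red-kerneled: 1028 × 15/16 = 963.75
  white-kerneled: 1028 × 1/16 = 64.25
Contribution of white-kerneled: (63 − 64.25)² / 64.25 = 0.0243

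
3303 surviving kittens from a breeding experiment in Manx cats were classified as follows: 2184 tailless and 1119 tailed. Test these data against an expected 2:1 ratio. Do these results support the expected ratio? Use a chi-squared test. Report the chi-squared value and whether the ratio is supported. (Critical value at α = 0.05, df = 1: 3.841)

0.441; consistent

The 2:1 ratio has 3 parts, so with N = 3303 the expected counts are:
  tailless: 3303 × 2/3 = 2202
  tailed: 3303 × 1/3 = 1101
χ² = Σ (O − E)² / E
  tailless: (2184 − 2202)² / 2202 = 0.1471
  tailed: (1119 − 1101)² / 1101 = 0.2943
χ² = 0.1471 + 0.2943 = 0.4414 ≈ 0.441
Degrees of freedom = 2 − 1 = 1; critical value at α = 0.05 is 3.841.
Since 0.441 < 3.841, we fail to reject the null hypothesis — the data are consistent with the 2:1 ratio.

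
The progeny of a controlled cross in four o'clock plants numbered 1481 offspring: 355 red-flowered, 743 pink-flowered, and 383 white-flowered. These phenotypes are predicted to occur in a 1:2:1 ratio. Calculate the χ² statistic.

The 1:2:1 ratio has 4 parts, so with N = 1481 the expected counts are:
  red-flowered: 1481 × 1/4 = 370.25
  pink-flowered: 1481 × 2/4 = 740.5
  white-flowered: 1481 × 1/4 = 370.25
χ² = Σ (O − E)² / E
  red-flowered: (355 − 370.25)² / 370.25 = 0.6281
  pink-flowered: (743 − 740.5)² / 740.5 = 0.0084
  white-flowered: (383 − 370.25)² / 370.25 = 0.4391
χ² = 0.6281 + 0.0084 + 0.4391 = 1.0756 ≈ 1.076

1.076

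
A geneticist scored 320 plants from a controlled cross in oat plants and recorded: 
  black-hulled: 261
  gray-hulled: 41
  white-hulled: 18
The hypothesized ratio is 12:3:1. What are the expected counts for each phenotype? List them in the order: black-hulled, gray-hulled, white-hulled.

Total ratio parts = 16. Expected numbers out of 320:
  black-hulled: 320 × 12/16 = 240
  gray-hulled: 320 × 3/16 = 60
  white-hulled: 320 × 1/16 = 20

240, 60, 20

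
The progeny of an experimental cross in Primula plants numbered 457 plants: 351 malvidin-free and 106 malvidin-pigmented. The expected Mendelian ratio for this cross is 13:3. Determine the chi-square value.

Expected counts for N = 457 under a 13:3 ratio (total parts = 16):
  malvidin-free: 457 × 13/16 = 371.3125
  malvidin-pigmented: 457 × 3/16 = 85.6875
χ² = Σ (O − E)² / E
  malvidin-free: (351 − 371.3125)² / 371.3125 = 1.1112
  malvidin-pigmented: (106 − 85.6875)² / 85.6875 = 4.8151
χ² = 1.1112 + 4.8151 = 5.9263 ≈ 5.926

5.926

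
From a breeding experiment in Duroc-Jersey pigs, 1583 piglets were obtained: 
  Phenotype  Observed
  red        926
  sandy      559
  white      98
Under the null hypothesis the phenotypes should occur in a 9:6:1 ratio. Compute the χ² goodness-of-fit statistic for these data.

3.449

Expected counts for N = 1583 under a 9:6:1 ratio (total parts = 16):
  red: 1583 × 9/16 = 890.4375
  sandy: 1583 × 6/16 = 593.625
  white: 1583 × 1/16 = 98.9375
χ² = Σ (O − E)² / E
  red: (926 − 890.4375)² / 890.4375 = 1.4203
  sandy: (559 − 593.625)² / 593.625 = 2.0196
  white: (98 − 98.9375)² / 98.9375 = 0.0089
χ² = 1.4203 + 2.0196 + 0.0089 = 3.4488 ≈ 3.449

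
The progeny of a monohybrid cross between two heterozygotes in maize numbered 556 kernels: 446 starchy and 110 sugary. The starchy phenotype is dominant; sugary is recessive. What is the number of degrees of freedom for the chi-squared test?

1

For a monohybrid cross between heterozygotes with complete dominance, the expected phenotypic ratio is 3:1.
A goodness-of-fit test with 2 phenotype classes has df = 2 − 1 = 1.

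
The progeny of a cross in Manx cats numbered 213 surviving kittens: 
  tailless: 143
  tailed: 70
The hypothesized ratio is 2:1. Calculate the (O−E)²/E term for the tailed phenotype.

0.014

Total ratio parts = 3. Expected numbers out of 213:
  tailless: 213 × 2/3 = 142
  tailed: 213 × 1/3 = 71
Contribution of tailed: (70 − 71)² / 71 = 0.0141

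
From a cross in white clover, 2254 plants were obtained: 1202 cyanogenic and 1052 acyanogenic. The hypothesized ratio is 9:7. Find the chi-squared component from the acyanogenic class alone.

Under the 9:7 hypothesis (Σ ratio = 16, N = 2254):
  cyanogenic: 2254 × 9/16 = 1267.875
  acyanogenic: 2254 × 7/16 = 986.125
Contribution of acyanogenic: (1052 − 986.125)² / 986.125 = 4.4006

4.401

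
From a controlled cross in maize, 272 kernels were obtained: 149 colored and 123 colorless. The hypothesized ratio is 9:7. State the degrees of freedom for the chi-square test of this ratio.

A goodness-of-fit test with 2 phenotype classes has df = 2 − 1 = 1.

1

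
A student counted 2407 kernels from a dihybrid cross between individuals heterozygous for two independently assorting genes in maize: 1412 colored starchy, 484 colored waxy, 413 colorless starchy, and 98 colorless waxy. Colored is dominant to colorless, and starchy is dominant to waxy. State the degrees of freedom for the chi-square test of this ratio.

3

A dihybrid F₂ with independent assortment and complete dominance at both loci gives a 9:3:3:1 phenotypic ratio.
A goodness-of-fit test with 4 phenotype classes has df = 4 − 1 = 3.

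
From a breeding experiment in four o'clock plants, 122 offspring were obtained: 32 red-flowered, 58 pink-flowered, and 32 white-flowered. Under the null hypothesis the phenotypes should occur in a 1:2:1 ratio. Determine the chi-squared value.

Total ratio parts = 4. Expected numbers out of 122:
  red-flowered: 122 × 1/4 = 30.5
  pink-flowered: 122 × 2/4 = 61
  white-flowered: 122 × 1/4 = 30.5
χ² = Σ (O − E)² / E
  red-flowered: (32 − 30.5)² / 30.5 = 0.0738
  pink-flowered: (58 − 61)² / 61 = 0.1475
  white-flowered: (32 − 30.5)² / 30.5 = 0.0738
χ² = 0.0738 + 0.1475 + 0.0738 = 0.2951 ≈ 0.295

0.295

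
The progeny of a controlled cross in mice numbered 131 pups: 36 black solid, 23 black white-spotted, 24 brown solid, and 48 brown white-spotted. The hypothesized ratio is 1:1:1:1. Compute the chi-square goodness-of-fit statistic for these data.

12.664

Total ratio parts = 4. Expected numbers out of 131:
  black solid: 131 × 1/4 = 32.75
  black white-spotted: 131 × 1/4 = 32.75
  brown solid: 131 × 1/4 = 32.75
  brown white-spotted: 131 × 1/4 = 32.75
χ² = Σ (O − E)² / E
  black solid: (36 − 32.75)² / 32.75 = 0.3225
  black white-spotted: (23 − 32.75)² / 32.75 = 2.9027
  brown solid: (24 − 32.75)² / 32.75 = 2.3378
  brown white-spotted: (48 − 32.75)² / 32.75 = 7.1011
χ² = 0.3225 + 2.9027 + 2.3378 + 7.1011 = 12.6641 ≈ 12.664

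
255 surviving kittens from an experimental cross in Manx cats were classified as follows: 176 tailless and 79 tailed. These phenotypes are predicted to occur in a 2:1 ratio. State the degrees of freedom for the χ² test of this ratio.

1

A goodness-of-fit test with 2 phenotype classes has df = 2 − 1 = 1.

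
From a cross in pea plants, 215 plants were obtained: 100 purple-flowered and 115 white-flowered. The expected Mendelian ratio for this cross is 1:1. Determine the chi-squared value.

The 1:1 ratio has 2 parts, so with N = 215 the expected counts are:
  purple-flowered: 215 × 1/2 = 107.5
  white-flowered: 215 × 1/2 = 107.5
χ² = Σ (O − E)² / E
  purple-flowered: (100 − 107.5)² / 107.5 = 0.5233
  white-flowered: (115 − 107.5)² / 107.5 = 0.5233
χ² = 0.5233 + 0.5233 = 1.0466 ≈ 1.047

1.047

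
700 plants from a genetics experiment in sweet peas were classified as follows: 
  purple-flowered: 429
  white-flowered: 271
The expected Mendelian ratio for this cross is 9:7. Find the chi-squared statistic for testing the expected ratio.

The 9:7 ratio has 16 parts, so with N = 700 the expected counts are:
  purple-flowered: 700 × 9/16 = 393.75
  white-flowered: 700 × 7/16 = 306.25
χ² = Σ (O − E)² / E
  purple-flowered: (429 − 393.75)² / 393.75 = 3.1557
  white-flowered: (271 − 306.25)² / 306.25 = 4.0573
χ² = 3.1557 + 4.0573 = 7.213

7.213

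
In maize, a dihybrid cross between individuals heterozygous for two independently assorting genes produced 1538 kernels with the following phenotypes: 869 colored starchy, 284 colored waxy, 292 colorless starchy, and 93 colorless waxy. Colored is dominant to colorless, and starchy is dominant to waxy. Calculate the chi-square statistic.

0.231

A dihybrid F₂ with independent assortment and complete dominance at both loci gives a 9:3:3:1 phenotypic ratio.
Expected counts for N = 1538 under a 9:3:3:1 ratio (total parts = 16):
  colored starchy: 1538 × 9/16 = 865.125
  colored waxy: 1538 × 3/16 = 288.375
  colorless starchy: 1538 × 3/16 = 288.375
  colorless waxy: 1538 × 1/16 = 96.125
χ² = Σ (O − E)² / E
  colored starchy: (869 − 865.125)² / 865.125 = 0.0174
  colored waxy: (284 − 288.375)² / 288.375 = 0.0664
  colorless starchy: (292 − 288.375)² / 288.375 = 0.0456
  colorless waxy: (93 − 96.125)² / 96.125 = 0.1016
χ² = 0.0174 + 0.0664 + 0.0456 + 0.1016 = 0.231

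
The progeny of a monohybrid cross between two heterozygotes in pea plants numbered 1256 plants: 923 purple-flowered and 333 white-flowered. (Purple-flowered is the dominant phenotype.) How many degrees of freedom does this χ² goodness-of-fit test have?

For a monohybrid cross between heterozygotes with complete dominance, the expected phenotypic ratio is 3:1.
A goodness-of-fit test with 2 phenotype classes has df = 2 − 1 = 1.

1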